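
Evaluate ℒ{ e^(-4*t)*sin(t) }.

1/((s + 4)^2 + 1)

L{sin(t)} = 1/(s^2 + 1).
By the first shifting theorem, multiplying by e^(-4t) replaces s with s + 4.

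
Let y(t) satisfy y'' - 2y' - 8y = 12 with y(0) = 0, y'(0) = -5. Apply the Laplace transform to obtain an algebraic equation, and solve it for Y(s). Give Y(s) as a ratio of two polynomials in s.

Y(s) = (-5*s + 12)/(s^3 - 2*s^2 - 8*s)

Take the Laplace transform of both sides.
With L{y''} = s^2 Y - s·y(0) - y'(0) and L{y'} = sY - y(0), with y(0) = 0, y'(0) = -5: the LHS transforms to (s^2 - 2*s - 8)Y - (-5).
The right side is L{12} = 12/s.
So (s^2 - 2*s - 8)Y = 12/s + (-5).
Divide through and combine into a single rational function.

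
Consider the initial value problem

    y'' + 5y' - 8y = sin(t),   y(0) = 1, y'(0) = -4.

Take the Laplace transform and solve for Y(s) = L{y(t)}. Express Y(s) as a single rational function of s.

Take the Laplace transform of both sides.
The derivative rules (L{y''} = s^2 Y - s·y(0) - y'(0) and L{y'} = sY - y(0), with y(0) = 1, y'(0) = -4) turn the left side into (s^2 + 5*s - 8)Y - (s + 1).
The right side is L{sin(t)} = 1/(s^2 + 1).
So (s^2 + 5*s - 8)Y = 1/(s^2 + 1) + (s + 1).
Solve for Y(s) and write it as one ratio of polynomials.

Y(s) = (s^3 + s^2 + s + 2)/(s^4 + 5*s^3 - 7*s^2 + 5*s - 8)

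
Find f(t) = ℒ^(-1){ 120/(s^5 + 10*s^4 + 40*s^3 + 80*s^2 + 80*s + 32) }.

Rewrite the denominator: s^5 + 10*s^4 + 40*s^3 + 80*s^2 + 80*s + 32 = (s + 2)^5.
The form in (s + 2) signals a first-shifting-theorem factor e^(-2t).
Since L{t^4} = 4!/s^5 = 24/s^5, the inverse is t^4*e^(-2*t), scaled by 5.

f(t) = 5*t^4*exp(-2*t)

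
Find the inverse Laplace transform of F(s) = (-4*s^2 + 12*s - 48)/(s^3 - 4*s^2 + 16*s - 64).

-2*exp(4*t) + sin(4*t) - 2*cos(4*t)

Factor the denominator: s^3 - 4*s^2 + 16*s - 64 = (s - 4)*(s^2 + 16).
Partial fraction decomposition gives [-2/(s - 4)] + [-2*s/(s^2 + 16)] + [4/(s^2 + 16)].
Invert each term: -2/(s - 4) ↔ -2e^(4t); -2·s/(s^2 + 16) ↔ -2cos(4t); 1·4/(s^2 + 16) ↔ sin(4t).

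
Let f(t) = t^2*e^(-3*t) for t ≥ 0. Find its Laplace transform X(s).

L{e^(-3t)} = 1/(s + 3).
Then apply L{t^2·g(t)} = (-1)^2 d^2/ds^2[G(s)] with G(s) = 1/(s + 3):
differentiating 2 times and applying the sign gives 2/(s + 3)^3.

X(s) = 2/(s + 3)^3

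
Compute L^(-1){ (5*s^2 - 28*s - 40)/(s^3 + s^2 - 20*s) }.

-2*exp(4*t) + 2 + 5*exp(-5*t)

Factor the denominator: s^3 + s^2 - 20*s = s*(s - 4)*(s + 5).
Partial fraction decomposition gives [5/(s + 5)] + [-2/(s - 4)] + [2/s].
Invert each term: 5/(s + 5) ↔ 5e^(-5t); -2/(s - 4) ↔ -2e^(4t); 2/(s - 0) ↔ 2e^(0t).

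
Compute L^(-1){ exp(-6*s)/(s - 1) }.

The factor e^(-6s) signals a time shift by c = 6 (second shifting theorem).
L{e^(t)} = 1/(s - 1), so L^-1{1/(s - 1)} = exp(t).
Hence the inverse is u(t - 6) times that function evaluated at t - 6.

Heaviside(t - 6)*(exp(t - 6))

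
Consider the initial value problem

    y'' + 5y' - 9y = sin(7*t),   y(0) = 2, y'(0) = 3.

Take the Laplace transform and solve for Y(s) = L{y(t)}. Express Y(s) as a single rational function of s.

Y(s) = (2*s^3 + 13*s^2 + 98*s + 644)/(s^4 + 5*s^3 + 40*s^2 + 245*s - 441)

Take the Laplace transform of both sides.
Using L{y''} = s^2 Y - s·y(0) - y'(0) and L{y'} = sY - y(0), with y(0) = 2, y'(0) = 3, the left side becomes (s^2 + 5*s - 9)Y - (2*s + 13).
The right side is L{sin(7*t)} = 7/(s^2 + 49).
So (s^2 + 5*s - 9)Y = 7/(s^2 + 49) + (2*s + 13).
Isolate Y and clear denominators.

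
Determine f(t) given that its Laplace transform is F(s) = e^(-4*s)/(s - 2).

The factor e^(-4s) signals a time shift by c = 4 (second shifting theorem).
L{e^(2t)} = 1/(s - 2), so L^-1{1/(s - 2)} = e^(2*t).
Hence the inverse is u(t - 4) times that function evaluated at t - 4.

f(t) = Heaviside(t - 4)*(exp(2*t - 8))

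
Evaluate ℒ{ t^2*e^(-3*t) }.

L{e^(-3t)} = 1/(s + 3).
Then apply L{t^2·g(t)} = (-1)^2 d^2/ds^2[H(s)] with H(s) = 1/(s + 3):
differentiating 2 times and applying the sign gives 2/(s + 3)^3.

2/(s + 3)^3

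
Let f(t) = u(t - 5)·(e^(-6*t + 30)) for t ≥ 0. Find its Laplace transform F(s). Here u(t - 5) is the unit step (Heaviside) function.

F(s) = exp(-5*s)/(s + 6)

By the second shifting theorem, L{u(t - c)·g(t - c)} = e^(-cs)·G(s) with c = 5 and G(s) = L{g(t)}.
L{e^(-6t)} = 1/(s + 6).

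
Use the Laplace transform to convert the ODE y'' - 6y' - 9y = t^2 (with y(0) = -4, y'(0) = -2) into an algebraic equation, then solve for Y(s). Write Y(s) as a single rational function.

Y(s) = (-4*s^4 + 22*s^3 + 2)/(s^5 - 6*s^4 - 9*s^3)

Laplace-transform each side.
The derivative rules (L{y''} = s^2 Y - s·y(0) - y'(0) and L{y'} = sY - y(0), with y(0) = -4, y'(0) = -2) turn the left side into (s^2 - 6*s - 9)Y - (-4*s + 22).
The right side is L{t^2} = 2/s^3.
So (s^2 - 6*s - 9)Y = 2/s^3 + (-4*s + 22).
Isolate Y and clear denominators.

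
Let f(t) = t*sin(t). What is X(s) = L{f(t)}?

L{sin(t)} = 1/(s^2 + 1).
Then apply L{t·g(t)} = -d/ds[G(s)] with G(s) = 1/(s^2 + 1):
differentiating 1 time and applying the sign gives 2*s/(s^2 + 1)^2.

X(s) = 2*s/(s^2 + 1)^2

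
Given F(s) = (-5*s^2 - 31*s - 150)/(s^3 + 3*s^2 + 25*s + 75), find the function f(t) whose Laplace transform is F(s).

f(t) = -5*sin(5*t) - 2*cos(5*t) - 3*exp(-3*t)

Factor the denominator: s^3 + 3*s^2 + 25*s + 75 = (s + 3)*(s^2 + 25).
Partial fraction decomposition gives [-3/(s + 3)] + [-2*s/(s^2 + 25)] + [-25/(s^2 + 25)].
Invert each term: -3/(s + 3) ↔ -3e^(-3t); -2·s/(s^2 + 25) ↔ -2cos(5t); -5·5/(s^2 + 25) ↔ -5sin(5t).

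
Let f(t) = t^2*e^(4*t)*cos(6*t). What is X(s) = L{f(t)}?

L{cos(6t)} = s/(s^2 + 36).
Multiplying by e^(4t) shifts s → s - 4, so L{e^(4*t)*cos(6*t)} = (s - 4)/((s - 4)^2 + 36).
Then apply L{t^2·g(t)} = (-1)^2 d^2/ds^2[G(s)] with G(s) = (s - 4)/((s - 4)^2 + 36):
differentiating 2 times and applying the sign gives 2*(s - 4)*(s^2 - 8*s - 92)/(s^2 - 8*s + 52)^3.

X(s) = 2*(s - 4)*(s^2 - 8*s - 92)/(s^2 - 8*s + 52)^3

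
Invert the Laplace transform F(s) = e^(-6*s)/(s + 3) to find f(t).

The factor e^(-6s) signals a time shift by c = 6 (second shifting theorem).
L{e^(-3t)} = 1/(s + 3), so L^-1{1/(s + 3)} = e^(-3*t).
Hence the inverse is u(t - 6) times that function evaluated at t - 6.

f(t) = Heaviside(t - 6)*(exp(-3*t + 18))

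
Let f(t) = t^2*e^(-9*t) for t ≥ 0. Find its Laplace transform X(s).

L{e^(-9t)} = 1/(s + 9).
Then apply L{t^2·g(t)} = (-1)^2 d^2/ds^2[G(s)] with G(s) = 1/(s + 9):
differentiating 2 times and applying the sign gives 2/(s + 9)^3.

X(s) = 2/(s + 9)^3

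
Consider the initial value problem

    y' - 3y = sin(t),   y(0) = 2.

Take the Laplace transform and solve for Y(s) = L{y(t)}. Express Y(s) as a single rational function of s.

Take the Laplace transform of both sides.
With L{y'} = sY - y(0) = sY - 2: the LHS transforms to (s - 3)Y - (2).
The right side is L{sin(t)} = 1/(s^2 + 1).
So (s - 3)Y = 1/(s^2 + 1) + (2).
Solve for Y(s) and write it as one ratio of polynomials.

Y(s) = (2*s^2 + 3)/(s^3 - 3*s^2 + s - 3)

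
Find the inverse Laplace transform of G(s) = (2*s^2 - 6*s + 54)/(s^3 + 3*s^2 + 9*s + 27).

sin(3*t) - 3*cos(3*t) + 5*exp(-3*t)

Factor the denominator: s^3 + 3*s^2 + 9*s + 27 = (s + 3)*(s^2 + 9).
Partial fraction decomposition gives [5/(s + 3)] + [-3*s/(s^2 + 9)] + [3/(s^2 + 9)].
Invert each term: 5/(s + 3) ↔ 5e^(-3t); -3·s/(s^2 + 9) ↔ -3cos(3t); 1·3/(s^2 + 9) ↔ sin(3t).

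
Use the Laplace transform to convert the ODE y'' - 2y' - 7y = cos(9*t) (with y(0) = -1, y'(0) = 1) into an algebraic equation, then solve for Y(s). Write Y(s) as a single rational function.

Y(s) = (-s^3 + 3*s^2 - 80*s + 243)/(s^4 - 2*s^3 + 74*s^2 - 162*s - 567)

Laplace-transform each side.
With L{y''} = s^2 Y - s·y(0) - y'(0) and L{y'} = sY - y(0), with y(0) = -1, y'(0) = 1: the LHS transforms to (s^2 - 2*s - 7)Y - (-s + 3).
The right side is L{cos(9*t)} = s/(s^2 + 81).
So (s^2 - 2*s - 7)Y = s/(s^2 + 81) + (-s + 3).
Isolate Y and clear denominators.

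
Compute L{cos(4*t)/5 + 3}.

s/(5*(s^2 + 16)) + 3/s

By linearity of the Laplace transform, transform each term separately.
L{3} = 3/s; (1/5)·[L{cos(4t)} = s/(s^2 + 16)].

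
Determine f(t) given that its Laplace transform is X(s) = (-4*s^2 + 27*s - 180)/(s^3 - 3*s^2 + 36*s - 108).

f(t) = -3*exp(3*t) + 4*sin(6*t) - cos(6*t)

Factor the denominator: s^3 - 3*s^2 + 36*s - 108 = (s - 3)*(s^2 + 36).
Partial fraction decomposition gives [-3/(s - 3)] + [-s/(s^2 + 36)] + [24/(s^2 + 36)].
Invert each term: -3/(s - 3) ↔ -3e^(3t); -1·s/(s^2 + 36) ↔ -cos(6t); 4·6/(s^2 + 36) ↔ 4sin(6t).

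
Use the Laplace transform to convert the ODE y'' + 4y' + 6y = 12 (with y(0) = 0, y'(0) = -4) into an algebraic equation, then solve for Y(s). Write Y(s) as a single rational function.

Y(s) = (-4*s + 12)/(s^3 + 4*s^2 + 6*s)

Apply the Laplace transform to the equation.
With L{y''} = s^2 Y - s·y(0) - y'(0) and L{y'} = sY - y(0), with y(0) = 0, y'(0) = -4: the LHS transforms to (s^2 + 4*s + 6)Y - (-4).
The right side is L{12} = 12/s.
So (s^2 + 4*s + 6)Y = 12/s + (-4).
Solve for Y(s) and write it as one ratio of polynomials.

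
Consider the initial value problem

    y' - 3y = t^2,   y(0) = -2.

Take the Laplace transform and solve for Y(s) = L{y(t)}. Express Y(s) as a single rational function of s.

Y(s) = (-2*s^3 + 2)/(s^4 - 3*s^3)

Laplace-transform each side.
With L{y'} = sY - y(0) = sY - (-2): the LHS transforms to (s - 3)Y - (-2).
The right side is L{t^2} = 2/s^3.
So (s - 3)Y = 2/s^3 + (-2).
Solve for Y(s) and write it as one ratio of polynomials.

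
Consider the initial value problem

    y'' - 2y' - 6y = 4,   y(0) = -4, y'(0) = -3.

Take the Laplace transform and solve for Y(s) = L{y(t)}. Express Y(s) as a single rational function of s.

Transform both sides with L{·}.
The derivative rules (L{y''} = s^2 Y - s·y(0) - y'(0) and L{y'} = sY - y(0), with y(0) = -4, y'(0) = -3) turn the left side into (s^2 - 2*s - 6)Y - (-4*s + 5).
The right side is L{4} = 4/s.
So (s^2 - 2*s - 6)Y = 4/s + (-4*s + 5).
Divide through and combine into a single rational function.

Y(s) = (-4*s^2 + 5*s + 4)/(s^3 - 2*s^2 - 6*s)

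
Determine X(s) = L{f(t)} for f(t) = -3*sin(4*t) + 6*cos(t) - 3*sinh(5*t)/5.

X(s) = 6*s/(s^2 + 1) - 12/(s^2 + 16) - 3/(s^2 - 25)

Apply the Laplace transform termwise.
(-3)·[L{sin(4t)} = 4/(s^2 + 16)]; (6)·[L{cos(t)} = s/(s^2 + 1)]; (-3/5)·[L{sinh(5t)} = 5/(s^2 - 25)].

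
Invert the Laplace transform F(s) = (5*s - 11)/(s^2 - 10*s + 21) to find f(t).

f(t) = 6*exp(7*t) - exp(3*t)

Factor the denominator: s^2 - 10*s + 21 = (s - 7)*(s - 3).
Partial fraction decomposition gives [6/(s - 7)] + [-1/(s - 3)].
Invert each term: 6/(s - 7) ↔ 6e^(7t); -1/(s - 3) ↔ -e^(3t).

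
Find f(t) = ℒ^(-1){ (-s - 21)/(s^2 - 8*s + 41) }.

f(t) = -5*exp(4*t)*sin(5*t) - exp(4*t)*cos(5*t)

Complete the square in the denominator: s^2 - 8*s + 41 = (s - 4)^2 + 5^2.
Split the numerator to match: -s - 21 = -1·(s - 4) - 5·5.
Invert each term: -1·(s - 4)/((s - 4)^2 + 25) ↔ -e^(4t)cos(5t); -5·5/((s - 4)^2 + 25) ↔ -5e^(4t)sin(5t).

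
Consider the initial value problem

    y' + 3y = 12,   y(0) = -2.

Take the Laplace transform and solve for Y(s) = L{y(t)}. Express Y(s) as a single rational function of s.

Y(s) = (-2*s + 12)/(s^2 + 3*s)

Transform both sides with L{·}.
With L{y'} = sY - y(0) = sY - (-2): the LHS transforms to (s + 3)Y - (-2).
The right side is L{12} = 12/s.
So (s + 3)Y = 12/s + (-2).
Divide through and combine into a single rational function.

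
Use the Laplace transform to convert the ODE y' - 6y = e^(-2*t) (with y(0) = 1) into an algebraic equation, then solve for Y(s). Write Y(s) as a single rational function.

Y(s) = (s + 3)/(s^2 - 4*s - 12)

Apply the Laplace transform to the equation.
Using L{y'} = sY - y(0) = sY - 1, the left side becomes (s - 6)Y - (1).
The right side is L{e^(-2*t)} = 1/(s + 2).
So (s - 6)Y = 1/(s + 2) + (1).
Solve for Y(s) and write it as one ratio of polynomials.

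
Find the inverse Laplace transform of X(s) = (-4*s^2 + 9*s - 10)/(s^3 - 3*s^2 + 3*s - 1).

-5*t^2*exp(t)/2 + t*exp(t) - 4*exp(t)

Factor the denominator: s^3 - 3*s^2 + 3*s - 1 = (s - 1)^3.
Partial fraction decomposition gives [-4/(s - 1)] + [(s - 1)^(-2)] + [-5/(s - 1)^3].
Invert each term: -4/(s - 1) ↔ -4e^(t); 1/(s - 1)^2 ↔ t·e^(t); -5/(s - 1)^3 ↔ (-5/2)t^2·e^(t).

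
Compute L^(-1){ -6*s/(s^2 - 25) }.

Since L{cosh(5t)} = s/(s^2 - 25), the inverse is cosh(5*t), scaled by -6.

-6*cosh(5*t)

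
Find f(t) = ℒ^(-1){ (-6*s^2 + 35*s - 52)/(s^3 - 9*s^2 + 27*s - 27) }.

f(t) = -t^2*exp(3*t)/2 - t*exp(3*t) - 6*exp(3*t)

Factor the denominator: s^3 - 9*s^2 + 27*s - 27 = (s - 3)^3.
Partial fraction decomposition gives [-6/(s - 3)] + [-1/(s - 3)^2] + [-1/(s - 3)^3].
Invert each term: -6/(s - 3) ↔ -6e^(3t); -1/(s - 3)^2 ↔ -t·e^(3t); -1/(s - 3)^3 ↔ (-1/2)t^2·e^(3t).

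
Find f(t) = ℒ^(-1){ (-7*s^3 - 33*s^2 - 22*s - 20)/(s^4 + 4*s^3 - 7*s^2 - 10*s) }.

Factor the denominator: s^4 + 4*s^3 - 7*s^2 - 10*s = s*(s - 2)*(s + 1)*(s + 5).
Partial fraction decomposition gives [-6/(s - 2)] + [2/s] + [-1/(s + 5)] + [-2/(s + 1)].
Invert each term: -6/(s - 2) ↔ -6e^(2t); 2/(s - 0) ↔ 2e^(0t); -1/(s + 5) ↔ -e^(-5t); -2/(s + 1) ↔ -2e^(-t).

f(t) = -6*exp(2*t) + 2 - 2*exp(-t) - exp(-5*t)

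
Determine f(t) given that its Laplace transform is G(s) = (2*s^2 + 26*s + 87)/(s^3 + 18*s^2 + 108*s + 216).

Factor the denominator: s^3 + 18*s^2 + 108*s + 216 = (s + 6)^3.
Partial fraction decomposition gives [2/(s + 6)] + [2/(s + 6)^2] + [3/(s + 6)^3].
Invert each term: 2/(s + 6) ↔ 2e^(-6t); 2/(s + 6)^2 ↔ 2t·e^(-6t); 3/(s + 6)^3 ↔ (3/2)t^2·e^(-6t).

f(t) = 3*t^2*exp(-6*t)/2 + 2*t*exp(-6*t) + 2*exp(-6*t)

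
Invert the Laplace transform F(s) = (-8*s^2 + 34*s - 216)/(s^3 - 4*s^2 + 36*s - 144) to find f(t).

f(t) = -4*exp(4*t) + 3*sin(6*t) - 4*cos(6*t)

Factor the denominator: s^3 - 4*s^2 + 36*s - 144 = (s - 4)*(s^2 + 36).
Partial fraction decomposition gives [-4/(s - 4)] + [-4*s/(s^2 + 36)] + [18/(s^2 + 36)].
Invert each term: -4/(s - 4) ↔ -4e^(4t); -4·s/(s^2 + 36) ↔ -4cos(6t); 3·6/(s^2 + 36) ↔ 3sin(6t).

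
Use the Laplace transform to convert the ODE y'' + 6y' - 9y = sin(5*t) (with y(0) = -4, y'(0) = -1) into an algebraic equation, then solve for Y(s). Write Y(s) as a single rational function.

Apply the Laplace transform to the equation.
Using L{y''} = s^2 Y - s·y(0) - y'(0) and L{y'} = sY - y(0), with y(0) = -4, y'(0) = -1, the left side becomes (s^2 + 6*s - 9)Y - (-4*s - 25).
The right side is L{sin(5*t)} = 5/(s^2 + 25).
So (s^2 + 6*s - 9)Y = 5/(s^2 + 25) + (-4*s - 25).
Isolate Y and clear denominators.

Y(s) = (-4*s^3 - 25*s^2 - 100*s - 620)/(s^4 + 6*s^3 + 16*s^2 + 150*s - 225)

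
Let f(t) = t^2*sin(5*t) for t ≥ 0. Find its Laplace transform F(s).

F(s) = 10*(3*s^2 - 25)/(s^2 + 25)^3

L{sin(5t)} = 5/(s^2 + 25).
Then apply L{t^2·g(t)} = (-1)^2 d^2/ds^2[G(s)] with G(s) = 5/(s^2 + 25):
differentiating 2 times and applying the sign gives 10*(3*s^2 - 25)/(s^2 + 25)^3.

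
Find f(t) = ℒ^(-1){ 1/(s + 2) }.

Since L{e^(-2t)} = 1/(s + 2), the inverse is e^(-2*t).

f(t) = exp(-2*t)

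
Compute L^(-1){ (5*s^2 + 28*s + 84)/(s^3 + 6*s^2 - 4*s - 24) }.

5*exp(2*t) - 3*exp(-2*t) + 3*exp(-6*t)

Factor the denominator: s^3 + 6*s^2 - 4*s - 24 = (s - 2)*(s + 2)*(s + 6).
Partial fraction decomposition gives [5/(s - 2)] + [-3/(s + 2)] + [3/(s + 6)].
Invert each term: 5/(s - 2) ↔ 5e^(2t); -3/(s + 2) ↔ -3e^(-2t); 3/(s + 6) ↔ 3e^(-6t).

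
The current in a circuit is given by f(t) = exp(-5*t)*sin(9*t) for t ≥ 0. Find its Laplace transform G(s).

G(s) = 9/((s + 5)^2 + 81)

L{sin(9t)} = 9/(s^2 + 81).
By the first shifting theorem, multiplying by e^(-5t) replaces s with s + 5.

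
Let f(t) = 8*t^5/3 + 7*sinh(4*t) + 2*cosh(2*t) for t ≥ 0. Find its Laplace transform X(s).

By linearity of the Laplace transform, transform each term separately.
(2)·[L{cosh(2t)} = s/(s^2 - 4)]; (7)·[L{sinh(4t)} = 4/(s^2 - 16)]; (8/3)·[L{t^5} = 5!/s^6 = 120/s^6].

X(s) = 2*s/(s^2 - 4) + 28/(s^2 - 16) + 320/s^6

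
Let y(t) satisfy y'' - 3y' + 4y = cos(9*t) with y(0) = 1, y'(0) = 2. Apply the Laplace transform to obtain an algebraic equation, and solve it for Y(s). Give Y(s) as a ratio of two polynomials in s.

Transform both sides with L{·}.
Using L{y''} = s^2 Y - s·y(0) - y'(0) and L{y'} = sY - y(0), with y(0) = 1, y'(0) = 2, the left side becomes (s^2 - 3*s + 4)Y - (s - 1).
The right side is L{cos(9*t)} = s/(s^2 + 81).
So (s^2 - 3*s + 4)Y = s/(s^2 + 81) + (s - 1).
Isolate Y and clear denominators.

Y(s) = (s^3 - s^2 + 82*s - 81)/(s^4 - 3*s^3 + 85*s^2 - 243*s + 324)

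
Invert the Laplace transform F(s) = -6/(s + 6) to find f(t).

Since L{e^(-6t)} = 1/(s + 6), the inverse is e^(-6*t), scaled by -6.

f(t) = -6*exp(-6*t)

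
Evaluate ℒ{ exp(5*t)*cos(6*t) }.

(s - 5)/((s - 5)^2 + 36)

L{cos(6t)} = s/(s^2 + 36).
By the first shifting theorem, multiplying by e^(5t) replaces s with s - 5.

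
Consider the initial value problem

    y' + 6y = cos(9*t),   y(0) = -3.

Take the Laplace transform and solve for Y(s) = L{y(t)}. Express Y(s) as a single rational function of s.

Y(s) = (-3*s^2 + s - 243)/(s^3 + 6*s^2 + 81*s + 486)

Laplace-transform each side.
With L{y'} = sY - y(0) = sY - (-3): the LHS transforms to (s + 6)Y - (-3).
The right side is L{cos(9*t)} = s/(s^2 + 81).
So (s + 6)Y = s/(s^2 + 81) + (-3).
Divide through and combine into a single rational function.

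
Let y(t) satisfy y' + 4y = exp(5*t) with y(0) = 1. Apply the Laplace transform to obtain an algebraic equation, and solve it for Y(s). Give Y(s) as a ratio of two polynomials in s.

Transform both sides with L{·}.
The derivative rules (L{y'} = sY - y(0) = sY - 1) turn the left side into (s + 4)Y - (1).
The right side is L{exp(5*t)} = 1/(s - 5).
So (s + 4)Y = 1/(s - 5) + (1).
Divide through and combine into a single rational function.

Y(s) = (s - 4)/(s^2 - s - 20)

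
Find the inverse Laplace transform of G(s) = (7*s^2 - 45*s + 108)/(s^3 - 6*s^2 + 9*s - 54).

Factor the denominator: s^3 - 6*s^2 + 9*s - 54 = (s - 6)*(s^2 + 9).
Partial fraction decomposition gives [2/(s - 6)] + [5*s/(s^2 + 9)] + [-15/(s^2 + 9)].
Invert each term: 2/(s - 6) ↔ 2e^(6t); 5·s/(s^2 + 9) ↔ 5cos(3t); -5·3/(s^2 + 9) ↔ -5sin(3t).

2*exp(6*t) - 5*sin(3*t) + 5*cos(3*t)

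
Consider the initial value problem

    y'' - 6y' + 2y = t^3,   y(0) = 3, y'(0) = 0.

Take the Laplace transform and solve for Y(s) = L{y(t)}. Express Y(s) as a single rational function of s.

Apply the Laplace transform to the equation.
Using L{y''} = s^2 Y - s·y(0) - y'(0) and L{y'} = sY - y(0), with y(0) = 3, y'(0) = 0, the left side becomes (s^2 - 6*s + 2)Y - (3*s - 18).
The right side is L{t^3} = 6/s^4.
So (s^2 - 6*s + 2)Y = 6/s^4 + (3*s - 18).
Divide through and combine into a single rational function.

Y(s) = (3*s^5 - 18*s^4 + 6)/(s^6 - 6*s^5 + 2*s^4)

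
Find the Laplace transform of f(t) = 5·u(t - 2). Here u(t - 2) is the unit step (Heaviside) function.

By the second shifting theorem, L{u(t - c)·g(t - c)} = e^(-cs)·H(s) with c = 2 and H(s) = L{g(t)}.
L{5} = 5/s.

5*exp(-2*s)/s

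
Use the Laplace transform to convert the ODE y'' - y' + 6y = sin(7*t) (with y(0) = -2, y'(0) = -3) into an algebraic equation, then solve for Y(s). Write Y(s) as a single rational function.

Transform both sides with L{·}.
With L{y''} = s^2 Y - s·y(0) - y'(0) and L{y'} = sY - y(0), with y(0) = -2, y'(0) = -3: the LHS transforms to (s^2 - s + 6)Y - (-2*s - 1).
The right side is L{sin(7*t)} = 7/(s^2 + 49).
So (s^2 - s + 6)Y = 7/(s^2 + 49) + (-2*s - 1).
Solve for Y(s) and write it as one ratio of polynomials.

Y(s) = (-2*s^3 - s^2 - 98*s - 42)/(s^4 - s^3 + 55*s^2 - 49*s + 294)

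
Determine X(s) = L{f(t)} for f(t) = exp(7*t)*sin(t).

L{sin(t)} = 1/(s^2 + 1).
By the first shifting theorem, multiplying by e^(7t) replaces s with s - 7.

X(s) = 1/((s - 7)^2 + 1)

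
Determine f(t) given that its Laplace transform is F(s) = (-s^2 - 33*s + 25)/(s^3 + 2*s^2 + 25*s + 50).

f(t) = -5*sin(5*t) - 4*cos(5*t) + 3*exp(-2*t)

Factor the denominator: s^3 + 2*s^2 + 25*s + 50 = (s + 2)*(s^2 + 25).
Partial fraction decomposition gives [3/(s + 2)] + [-4*s/(s^2 + 25)] + [-25/(s^2 + 25)].
Invert each term: 3/(s + 2) ↔ 3e^(-2t); -4·s/(s^2 + 25) ↔ -4cos(5t); -5·5/(s^2 + 25) ↔ -5sin(5t).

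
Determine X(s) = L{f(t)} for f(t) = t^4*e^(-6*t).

L{t^4} = 4!/s^5 = 24/s^5.
By the first shifting theorem, multiplying by e^(-6t) replaces s with s + 6.

X(s) = 24/(s + 6)^5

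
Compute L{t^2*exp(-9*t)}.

L{e^(-9t)} = 1/(s + 9).
Then apply L{t^2·g(t)} = (-1)^2 d^2/ds^2[G(s)] with G(s) = 1/(s + 9):
differentiating 2 times and applying the sign gives 2/(s + 9)^3.

2/(s + 9)^3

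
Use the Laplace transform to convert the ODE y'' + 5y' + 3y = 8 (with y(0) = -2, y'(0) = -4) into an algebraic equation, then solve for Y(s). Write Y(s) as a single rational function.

Apply the Laplace transform to the equation.
The derivative rules (L{y''} = s^2 Y - s·y(0) - y'(0) and L{y'} = sY - y(0), with y(0) = -2, y'(0) = -4) turn the left side into (s^2 + 5*s + 3)Y - (-2*s - 14).
The right side is L{8} = 8/s.
So (s^2 + 5*s + 3)Y = 8/s + (-2*s - 14).
Divide through and combine into a single rational function.

Y(s) = (-2*s^2 - 14*s + 8)/(s^3 + 5*s^2 + 3*s)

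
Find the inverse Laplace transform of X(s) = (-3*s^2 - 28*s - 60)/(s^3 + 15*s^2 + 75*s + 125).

5*t^2*exp(-5*t)/2 + 2*t*exp(-5*t) - 3*exp(-5*t)

Factor the denominator: s^3 + 15*s^2 + 75*s + 125 = (s + 5)^3.
Partial fraction decomposition gives [-3/(s + 5)] + [2/(s + 5)^2] + [5/(s + 5)^3].
Invert each term: -3/(s + 5) ↔ -3e^(-5t); 2/(s + 5)^2 ↔ 2t·e^(-5t); 5/(s + 5)^3 ↔ (5/2)t^2·e^(-5t).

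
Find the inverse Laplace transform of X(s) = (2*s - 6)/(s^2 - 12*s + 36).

Factor the denominator: s^2 - 12*s + 36 = (s - 6)^2.
Partial fraction decomposition gives [2/(s - 6)] + [6/(s - 6)^2].
Invert each term: 2/(s - 6) ↔ 2e^(6t); 6/(s - 6)^2 ↔ 6t·e^(6t).

6*t*exp(6*t) + 2*exp(6*t)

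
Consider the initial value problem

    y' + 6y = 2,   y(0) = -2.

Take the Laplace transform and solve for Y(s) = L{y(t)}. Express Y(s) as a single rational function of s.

Apply the Laplace transform to the equation.
Using L{y'} = sY - y(0) = sY - (-2), the left side becomes (s + 6)Y - (-2).
The right side is L{2} = 2/s.
So (s + 6)Y = 2/s + (-2).
Isolate Y and clear denominators.

Y(s) = (-2*s + 2)/(s^2 + 6*s)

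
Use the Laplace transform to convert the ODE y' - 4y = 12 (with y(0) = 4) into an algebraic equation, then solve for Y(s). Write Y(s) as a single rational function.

Transform both sides with L{·}.
With L{y'} = sY - y(0) = sY - 4: the LHS transforms to (s - 4)Y - (4).
The right side is L{12} = 12/s.
So (s - 4)Y = 12/s + (4).
Divide through and combine into a single rational function.

Y(s) = (4*s + 12)/(s^2 - 4*s)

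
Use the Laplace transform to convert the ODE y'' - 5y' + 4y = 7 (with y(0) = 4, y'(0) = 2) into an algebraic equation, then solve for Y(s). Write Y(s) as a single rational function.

Apply the Laplace transform to the equation.
The derivative rules (L{y''} = s^2 Y - s·y(0) - y'(0) and L{y'} = sY - y(0), with y(0) = 4, y'(0) = 2) turn the left side into (s^2 - 5*s + 4)Y - (4*s - 18).
The right side is L{7} = 7/s.
So (s^2 - 5*s + 4)Y = 7/s + (4*s - 18).
Isolate Y and clear denominators.

Y(s) = (4*s^2 - 18*s + 7)/(s^3 - 5*s^2 + 4*s)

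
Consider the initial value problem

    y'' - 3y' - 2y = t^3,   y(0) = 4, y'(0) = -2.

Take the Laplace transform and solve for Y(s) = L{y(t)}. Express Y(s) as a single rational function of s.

Y(s) = (4*s^5 - 14*s^4 + 6)/(s^6 - 3*s^5 - 2*s^4)

Apply the Laplace transform to the equation.
The derivative rules (L{y''} = s^2 Y - s·y(0) - y'(0) and L{y'} = sY - y(0), with y(0) = 4, y'(0) = -2) turn the left side into (s^2 - 3*s - 2)Y - (4*s - 14).
The right side is L{t^3} = 6/s^4.
So (s^2 - 3*s - 2)Y = 6/s^4 + (4*s - 14).
Solve for Y(s) and write it as one ratio of polynomials.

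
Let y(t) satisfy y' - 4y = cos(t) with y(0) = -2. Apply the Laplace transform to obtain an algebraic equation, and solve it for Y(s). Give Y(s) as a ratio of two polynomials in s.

Take the Laplace transform of both sides.
With L{y'} = sY - y(0) = sY - (-2): the LHS transforms to (s - 4)Y - (-2).
The right side is L{cos(t)} = s/(s^2 + 1).
So (s - 4)Y = s/(s^2 + 1) + (-2).
Divide through and combine into a single rational function.

Y(s) = (-2*s^2 + s - 2)/(s^3 - 4*s^2 + s - 4)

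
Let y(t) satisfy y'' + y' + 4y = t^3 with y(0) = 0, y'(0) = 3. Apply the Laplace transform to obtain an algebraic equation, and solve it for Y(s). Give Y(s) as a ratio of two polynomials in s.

Y(s) = (3*s^4 + 6)/(s^6 + s^5 + 4*s^4)

Transform both sides with L{·}.
With L{y''} = s^2 Y - s·y(0) - y'(0) and L{y'} = sY - y(0), with y(0) = 0, y'(0) = 3: the LHS transforms to (s^2 + s + 4)Y - (3).
The right side is L{t^3} = 6/s^4.
So (s^2 + s + 4)Y = 6/s^4 + (3).
Isolate Y and clear denominators.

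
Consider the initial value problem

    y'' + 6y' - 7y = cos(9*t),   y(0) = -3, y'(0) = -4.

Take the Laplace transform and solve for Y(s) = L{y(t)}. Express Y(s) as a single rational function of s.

Apply the Laplace transform to the equation.
Using L{y''} = s^2 Y - s·y(0) - y'(0) and L{y'} = sY - y(0), with y(0) = -3, y'(0) = -4, the left side becomes (s^2 + 6*s - 7)Y - (-3*s - 22).
The right side is L{cos(9*t)} = s/(s^2 + 81).
So (s^2 + 6*s - 7)Y = s/(s^2 + 81) + (-3*s - 22).
Isolate Y and clear denominators.

Y(s) = (-3*s^3 - 22*s^2 - 242*s - 1782)/(s^4 + 6*s^3 + 74*s^2 + 486*s - 567)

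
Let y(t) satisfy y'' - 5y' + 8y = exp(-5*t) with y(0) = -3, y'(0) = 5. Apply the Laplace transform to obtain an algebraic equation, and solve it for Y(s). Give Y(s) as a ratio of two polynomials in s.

Apply the Laplace transform to the equation.
With L{y''} = s^2 Y - s·y(0) - y'(0) and L{y'} = sY - y(0), with y(0) = -3, y'(0) = 5: the LHS transforms to (s^2 - 5*s + 8)Y - (-3*s + 20).
The right side is L{exp(-5*t)} = 1/(s + 5).
So (s^2 - 5*s + 8)Y = 1/(s + 5) + (-3*s + 20).
Solve for Y(s) and write it as one ratio of polynomials.

Y(s) = (-3*s^2 + 5*s + 101)/(s^3 - 17*s + 40)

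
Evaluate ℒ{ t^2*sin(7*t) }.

14*(3*s^2 - 49)/(s^2 + 49)^3

L{sin(7t)} = 7/(s^2 + 49).
Then apply L{t^2·g(t)} = (-1)^2 d^2/ds^2[G(s)] with G(s) = 7/(s^2 + 49):
differentiating 2 times and applying the sign gives 14*(3*s^2 - 49)/(s^2 + 49)^3.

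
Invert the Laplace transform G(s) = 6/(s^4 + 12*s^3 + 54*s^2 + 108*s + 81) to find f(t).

f(t) = t^3*exp(-3*t)

Rewrite the denominator: s^4 + 12*s^3 + 54*s^2 + 108*s + 81 = (s + 3)^4.
The form in (s + 3) signals a first-shifting-theorem factor e^(-3t).
Since L{t^3} = 3!/s^4 = 6/s^4, the inverse is t^3*exp(-3*t).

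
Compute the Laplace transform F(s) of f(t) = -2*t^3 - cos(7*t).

The transform is linear, so treat each term independently.
(-2)·[L{t^3} = 3!/s^4 = 6/s^4]; (-1)·[L{cos(7t)} = s/(s^2 + 49)].

F(s) = -s/(s^2 + 49) - 12/s^4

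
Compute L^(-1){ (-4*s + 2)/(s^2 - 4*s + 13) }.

Complete the square in the denominator: s^2 - 4*s + 13 = (s - 2)^2 + 3^2.
Split the numerator to match: -4*s + 2 = -4·(s - 2) - 2·3.
Invert each term: -4·(s - 2)/((s - 2)^2 + 9) ↔ -4e^(2t)cos(3t); -2·3/((s - 2)^2 + 9) ↔ -2e^(2t)sin(3t).

-2*exp(2*t)*sin(3*t) - 4*exp(2*t)*cos(3*t)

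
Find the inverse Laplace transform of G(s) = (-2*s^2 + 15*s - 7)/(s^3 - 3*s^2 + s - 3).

Factor the denominator: s^3 - 3*s^2 + s - 3 = (s - 3)*(s^2 + 1).
Partial fraction decomposition gives [2/(s - 3)] + [-4*s/(s^2 + 1)] + [3/(s^2 + 1)].
Invert each term: 2/(s - 3) ↔ 2e^(3t); -4·s/(s^2 + 1) ↔ -4cos(t); 3·1/(s^2 + 1) ↔ 3sin(t).

2*exp(3*t) + 3*sin(t) - 4*cos(t)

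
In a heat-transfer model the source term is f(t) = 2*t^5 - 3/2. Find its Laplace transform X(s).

The transform is linear, so treat each term independently.
(2)·[L{t^5} = 5!/s^6 = 120/s^6]; L{-3/2} = (-3/2)/s.

X(s) = -3/(2*s) + 240/s^6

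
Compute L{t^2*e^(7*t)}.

L{e^(7t)} = 1/(s - 7).
Then apply L{t^2·g(t)} = (-1)^2 d^2/ds^2[H(s)] with H(s) = 1/(s - 7):
differentiating 2 times and applying the sign gives 2/(s - 7)^3.

2/(s - 7)^3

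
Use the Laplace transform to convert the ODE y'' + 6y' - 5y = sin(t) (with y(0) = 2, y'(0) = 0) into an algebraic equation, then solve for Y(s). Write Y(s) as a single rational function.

Y(s) = (2*s^3 + 12*s^2 + 2*s + 13)/(s^4 + 6*s^3 - 4*s^2 + 6*s - 5)

Transform both sides with L{·}.
With L{y''} = s^2 Y - s·y(0) - y'(0) and L{y'} = sY - y(0), with y(0) = 2, y'(0) = 0: the LHS transforms to (s^2 + 6*s - 5)Y - (2*s + 12).
The right side is L{sin(t)} = 1/(s^2 + 1).
So (s^2 + 6*s - 5)Y = 1/(s^2 + 1) + (2*s + 12).
Solve for Y(s) and write it as one ratio of polynomials.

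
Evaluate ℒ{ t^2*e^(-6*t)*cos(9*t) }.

L{cos(9t)} = s/(s^2 + 81).
Multiplying by e^(-6t) shifts s → s + 6, so L{e^(-6*t)*cos(9*t)} = (s + 6)/((s + 6)^2 + 81).
Then apply L{t^2·g(t)} = (-1)^2 d^2/ds^2[G(s)] with G(s) = (s + 6)/((s + 6)^2 + 81):
differentiating 2 times and applying the sign gives 2*(s + 6)*(s^2 + 12*s - 207)/(s^2 + 12*s + 117)^3.

2*(s + 6)*(s^2 + 12*s - 207)/(s^2 + 12*s + 117)^3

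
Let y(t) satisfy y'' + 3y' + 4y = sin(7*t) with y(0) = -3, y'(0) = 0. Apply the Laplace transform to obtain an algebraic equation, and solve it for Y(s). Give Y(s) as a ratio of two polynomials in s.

Apply the Laplace transform to the equation.
Using L{y''} = s^2 Y - s·y(0) - y'(0) and L{y'} = sY - y(0), with y(0) = -3, y'(0) = 0, the left side becomes (s^2 + 3*s + 4)Y - (-3*s - 9).
The right side is L{sin(7*t)} = 7/(s^2 + 49).
So (s^2 + 3*s + 4)Y = 7/(s^2 + 49) + (-3*s - 9).
Solve for Y(s) and write it as one ratio of polynomials.

Y(s) = (-3*s^3 - 9*s^2 - 147*s - 434)/(s^4 + 3*s^3 + 53*s^2 + 147*s + 196)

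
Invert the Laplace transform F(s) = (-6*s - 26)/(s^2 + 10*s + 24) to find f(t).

Factor the denominator: s^2 + 10*s + 24 = (s + 4)*(s + 6).
Partial fraction decomposition gives [-1/(s + 4)] + [-5/(s + 6)].
Invert each term: -1/(s + 4) ↔ -e^(-4t); -5/(s + 6) ↔ -5e^(-6t).

f(t) = -exp(-4*t) - 5*exp(-6*t)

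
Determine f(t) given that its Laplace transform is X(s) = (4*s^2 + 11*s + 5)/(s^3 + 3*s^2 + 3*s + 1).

f(t) = -t^2*exp(-t) + 3*t*exp(-t) + 4*exp(-t)

Factor the denominator: s^3 + 3*s^2 + 3*s + 1 = (s + 1)^3.
Partial fraction decomposition gives [4/(s + 1)] + [3/(s + 1)^2] + [-2/(s + 1)^3].
Invert each term: 4/(s + 1) ↔ 4e^(-t); 3/(s + 1)^2 ↔ 3t·e^(-t); -2/(s + 1)^3 ↔ (-1)t^2·e^(-t).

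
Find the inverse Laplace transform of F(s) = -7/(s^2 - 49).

Since L{sinh(7t)} = 7/(s^2 - 49), the inverse is sinh(7*t), scaled by -1.

-sinh(7*t)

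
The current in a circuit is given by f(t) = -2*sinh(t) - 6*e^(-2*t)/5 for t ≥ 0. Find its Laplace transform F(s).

F(s) = -2/(s^2 - 1) - 6/(5*(s + 2))

Apply the Laplace transform termwise.
(-6/5)·[L{e^(-2t)} = 1/(s + 2)]; (-2)·[L{sinh(t)} = 1/(s^2 - 1)].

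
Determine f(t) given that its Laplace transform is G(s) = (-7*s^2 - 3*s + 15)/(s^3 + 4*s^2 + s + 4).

f(t) = 5*sin(t) - 2*cos(t) - 5*exp(-4*t)

Factor the denominator: s^3 + 4*s^2 + s + 4 = (s + 4)*(s^2 + 1).
Partial fraction decomposition gives [-5/(s + 4)] + [-2*s/(s^2 + 1)] + [5/(s^2 + 1)].
Invert each term: -5/(s + 4) ↔ -5e^(-4t); -2·s/(s^2 + 1) ↔ -2cos(t); 5·1/(s^2 + 1) ↔ 5sin(t).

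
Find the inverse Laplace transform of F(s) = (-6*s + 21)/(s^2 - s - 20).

Factor the denominator: s^2 - s - 20 = (s - 5)*(s + 4).
Partial fraction decomposition gives [-1/(s - 5)] + [-5/(s + 4)].
Invert each term: -1/(s - 5) ↔ -e^(5t); -5/(s + 4) ↔ -5e^(-4t).

-exp(5*t) - 5*exp(-4*t)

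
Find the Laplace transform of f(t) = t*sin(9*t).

L{sin(9t)} = 9/(s^2 + 81).
Then apply L{t·g(t)} = -d/ds[H(s)] with H(s) = 9/(s^2 + 81):
differentiating 1 time and applying the sign gives 18*s/(s^2 + 81)^2.

18*s/(s^2 + 81)^2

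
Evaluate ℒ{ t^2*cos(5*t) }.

2*s*(s^2 - 75)/(s^2 + 25)^3

L{cos(5t)} = s/(s^2 + 25).
Then apply L{t^2·g(t)} = (-1)^2 d^2/ds^2[G(s)] with G(s) = s/(s^2 + 25):
differentiating 2 times and applying the sign gives 2*s*(s^2 - 75)/(s^2 + 25)^3.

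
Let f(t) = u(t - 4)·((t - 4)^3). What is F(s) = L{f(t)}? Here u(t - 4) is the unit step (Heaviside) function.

F(s) = 6*exp(-4*s)/s^4

By the second shifting theorem, L{u(t - c)·g(t - c)} = e^(-cs)·G(s) with c = 4 and G(s) = L{g(t)}.
L{t^3} = 3!/s^4 = 6/s^4.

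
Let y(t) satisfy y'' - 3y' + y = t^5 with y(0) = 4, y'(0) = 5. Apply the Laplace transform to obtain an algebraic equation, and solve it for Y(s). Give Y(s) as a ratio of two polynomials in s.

Apply the Laplace transform to the equation.
Using L{y''} = s^2 Y - s·y(0) - y'(0) and L{y'} = sY - y(0), with y(0) = 4, y'(0) = 5, the left side becomes (s^2 - 3*s + 1)Y - (4*s - 7).
The right side is L{t^5} = 120/s^6.
So (s^2 - 3*s + 1)Y = 120/s^6 + (4*s - 7).
Isolate Y and clear denominators.

Y(s) = (4*s^7 - 7*s^6 + 120)/(s^8 - 3*s^7 + s^6)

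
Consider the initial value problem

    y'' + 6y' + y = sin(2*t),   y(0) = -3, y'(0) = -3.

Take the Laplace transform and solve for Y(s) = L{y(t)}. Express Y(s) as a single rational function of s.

Y(s) = (-3*s^3 - 21*s^2 - 12*s - 82)/(s^4 + 6*s^3 + 5*s^2 + 24*s + 4)

Apply the Laplace transform to the equation.
Using L{y''} = s^2 Y - s·y(0) - y'(0) and L{y'} = sY - y(0), with y(0) = -3, y'(0) = -3, the left side becomes (s^2 + 6*s + 1)Y - (-3*s - 21).
The right side is L{sin(2*t)} = 2/(s^2 + 4).
So (s^2 + 6*s + 1)Y = 2/(s^2 + 4) + (-3*s - 21).
Solve for Y(s) and write it as one ratio of polynomials.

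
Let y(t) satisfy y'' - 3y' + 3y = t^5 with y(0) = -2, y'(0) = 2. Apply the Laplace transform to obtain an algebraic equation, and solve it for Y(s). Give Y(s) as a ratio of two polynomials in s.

Y(s) = (-2*s^7 + 8*s^6 + 120)/(s^8 - 3*s^7 + 3*s^6)

Laplace-transform each side.
With L{y''} = s^2 Y - s·y(0) - y'(0) and L{y'} = sY - y(0), with y(0) = -2, y'(0) = 2: the LHS transforms to (s^2 - 3*s + 3)Y - (-2*s + 8).
The right side is L{t^5} = 120/s^6.
So (s^2 - 3*s + 3)Y = 120/s^6 + (-2*s + 8).
Solve for Y(s) and write it as one ratio of polynomials.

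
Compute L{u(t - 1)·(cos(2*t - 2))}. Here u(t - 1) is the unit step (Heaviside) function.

s*exp(-s)/(s^2 + 4)

By the second shifting theorem, L{u(t - c)·g(t - c)} = e^(-cs)·G(s) with c = 1 and G(s) = L{g(t)}.
L{cos(2t)} = s/(s^2 + 4).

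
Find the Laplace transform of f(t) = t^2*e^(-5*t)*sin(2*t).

L{sin(2t)} = 2/(s^2 + 4).
Multiplying by e^(-5t) shifts s → s + 5, so L{e^(-5*t)*sin(2*t)} = 2/((s + 5)^2 + 4).
Then apply L{t^2·g(t)} = (-1)^2 d^2/ds^2[H(s)] with H(s) = 2/((s + 5)^2 + 4):
differentiating 2 times and applying the sign gives 4*(3*s^2 + 30*s + 71)/(s^2 + 10*s + 29)^3.

4*(3*s^2 + 30*s + 71)/(s^2 + 10*s + 29)^3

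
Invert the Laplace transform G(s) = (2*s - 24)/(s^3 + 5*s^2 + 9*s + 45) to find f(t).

Factor the denominator: s^3 + 5*s^2 + 9*s + 45 = (s + 5)*(s^2 + 9).
Partial fraction decomposition gives [-1/(s + 5)] + [s/(s^2 + 9)] + [-3/(s^2 + 9)].
Invert each term: -1/(s + 5) ↔ -e^(-5t); 1·s/(s^2 + 9) ↔ cos(3t); -1·3/(s^2 + 9) ↔ -sin(3t).

f(t) = -sin(3*t) + cos(3*t) - exp(-5*t)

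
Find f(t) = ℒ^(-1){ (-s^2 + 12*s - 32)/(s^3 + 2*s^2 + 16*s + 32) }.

f(t) = 2*sin(4*t) + 2*cos(4*t) - 3*exp(-2*t)

Factor the denominator: s^3 + 2*s^2 + 16*s + 32 = (s + 2)*(s^2 + 16).
Partial fraction decomposition gives [-3/(s + 2)] + [2*s/(s^2 + 16)] + [8/(s^2 + 16)].
Invert each term: -3/(s + 2) ↔ -3e^(-2t); 2·s/(s^2 + 16) ↔ 2cos(4t); 2·4/(s^2 + 16) ↔ 2sin(4t).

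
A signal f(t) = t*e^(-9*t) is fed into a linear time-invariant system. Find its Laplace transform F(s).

F(s) = (s + 9)^(-2)

L{e^(-9t)} = 1/(s + 9).
Then apply L{t·g(t)} = -d/ds[G(s)] with G(s) = 1/(s + 9):
differentiating 1 time and applying the sign gives (s + 9)^(-2).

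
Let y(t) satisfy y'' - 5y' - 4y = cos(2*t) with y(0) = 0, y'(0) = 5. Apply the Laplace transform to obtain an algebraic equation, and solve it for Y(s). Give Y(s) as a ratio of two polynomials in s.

Apply the Laplace transform to the equation.
With L{y''} = s^2 Y - s·y(0) - y'(0) and L{y'} = sY - y(0), with y(0) = 0, y'(0) = 5: the LHS transforms to (s^2 - 5*s - 4)Y - (5).
The right side is L{cos(2*t)} = s/(s^2 + 4).
So (s^2 - 5*s - 4)Y = s/(s^2 + 4) + (5).
Divide through and combine into a single rational function.

Y(s) = (5*s^2 + s + 20)/(s^4 - 5*s^3 - 20*s - 16)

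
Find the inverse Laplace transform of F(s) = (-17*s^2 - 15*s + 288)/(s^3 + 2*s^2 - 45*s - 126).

Factor the denominator: s^3 + 2*s^2 - 45*s - 126 = (s - 7)*(s + 3)*(s + 6).
Partial fraction decomposition gives [-5/(s - 7)] + [-6/(s + 6)] + [-6/(s + 3)].
Invert each term: -5/(s - 7) ↔ -5e^(7t); -6/(s + 6) ↔ -6e^(-6t); -6/(s + 3) ↔ -6e^(-3t).

-5*exp(7*t) - 6*exp(-3*t) - 6*exp(-6*t)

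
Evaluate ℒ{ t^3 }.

L{t^3} = 3!/s^4 = 6/s^4.

6/s^4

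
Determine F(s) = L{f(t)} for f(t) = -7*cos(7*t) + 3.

F(s) = -7*s/(s^2 + 49) + 3/s

By linearity of the Laplace transform, transform each term separately.
L{3} = 3/s; (-7)·[L{cos(7t)} = s/(s^2 + 49)].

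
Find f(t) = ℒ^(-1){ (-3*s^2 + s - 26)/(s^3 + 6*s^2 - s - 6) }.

Factor the denominator: s^3 + 6*s^2 - s - 6 = (s - 1)*(s + 1)*(s + 6).
Partial fraction decomposition gives [-4/(s + 6)] + [3/(s + 1)] + [-2/(s - 1)].
Invert each term: -4/(s + 6) ↔ -4e^(-6t); 3/(s + 1) ↔ 3e^(-t); -2/(s - 1) ↔ -2e^(t).

f(t) = -2*exp(t) + 3*exp(-t) - 4*exp(-6*t)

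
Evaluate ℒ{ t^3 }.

L{t^3} = 3!/s^4 = 6/s^4.

6/s^4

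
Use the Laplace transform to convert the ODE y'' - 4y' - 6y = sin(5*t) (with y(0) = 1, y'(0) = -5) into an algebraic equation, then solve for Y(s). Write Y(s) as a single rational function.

Y(s) = (s^3 - 9*s^2 + 25*s - 220)/(s^4 - 4*s^3 + 19*s^2 - 100*s - 150)

Transform both sides with L{·}.
Using L{y''} = s^2 Y - s·y(0) - y'(0) and L{y'} = sY - y(0), with y(0) = 1, y'(0) = -5, the left side becomes (s^2 - 4*s - 6)Y - (s - 9).
The right side is L{sin(5*t)} = 5/(s^2 + 25).
So (s^2 - 4*s - 6)Y = 5/(s^2 + 25) + (s - 9).
Isolate Y and clear denominators.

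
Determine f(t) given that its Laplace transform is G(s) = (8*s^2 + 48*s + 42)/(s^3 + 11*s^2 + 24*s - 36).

Factor the denominator: s^3 + 11*s^2 + 24*s - 36 = (s - 1)*(s + 6)^2.
Partial fraction decomposition gives [6/(s + 6)] + [-6/(s + 6)^2] + [2/(s - 1)].
Invert each term: 6/(s + 6) ↔ 6e^(-6t); -6/(s + 6)^2 ↔ -6t·e^(-6t); 2/(s - 1) ↔ 2e^(t).

f(t) = -6*t*exp(-6*t) + 2*exp(t) + 6*exp(-6*t)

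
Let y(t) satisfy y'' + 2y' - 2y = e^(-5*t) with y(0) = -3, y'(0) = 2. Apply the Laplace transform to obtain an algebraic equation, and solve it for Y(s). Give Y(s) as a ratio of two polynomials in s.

Apply the Laplace transform to the equation.
The derivative rules (L{y''} = s^2 Y - s·y(0) - y'(0) and L{y'} = sY - y(0), with y(0) = -3, y'(0) = 2) turn the left side into (s^2 + 2*s - 2)Y - (-3*s - 4).
The right side is L{e^(-5*t)} = 1/(s + 5).
So (s^2 + 2*s - 2)Y = 1/(s + 5) + (-3*s - 4).
Solve for Y(s) and write it as one ratio of polynomials.

Y(s) = (-3*s^2 - 19*s - 19)/(s^3 + 7*s^2 + 8*s - 10)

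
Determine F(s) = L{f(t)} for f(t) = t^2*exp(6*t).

L{e^(6t)} = 1/(s - 6).
Then apply L{t^2·g(t)} = (-1)^2 d^2/ds^2[G(s)] with G(s) = 1/(s - 6):
differentiating 2 times and applying the sign gives 2/(s - 6)^3.

F(s) = 2/(s - 6)^3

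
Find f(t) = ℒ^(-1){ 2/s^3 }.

Since L{t^2} = 2!/s^3 = 2/s^3, the inverse is t^2.

f(t) = t^2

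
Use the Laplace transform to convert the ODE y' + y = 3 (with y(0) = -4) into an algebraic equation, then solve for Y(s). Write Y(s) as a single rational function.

Transform both sides with L{·}.
The derivative rules (L{y'} = sY - y(0) = sY - (-4)) turn the left side into (s + 1)Y - (-4).
The right side is L{3} = 3/s.
So (s + 1)Y = 3/s + (-4).
Divide through and combine into a single rational function.

Y(s) = (-4*s + 3)/(s^2 + s)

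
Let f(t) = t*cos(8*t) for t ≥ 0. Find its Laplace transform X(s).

L{cos(8t)} = s/(s^2 + 64).
Then apply L{t·g(t)} = -d/ds[G(s)] with G(s) = s/(s^2 + 64):
differentiating 1 time and applying the sign gives (s - 8)*(s + 8)/(s^2 + 64)^2.

X(s) = (s - 8)*(s + 8)/(s^2 + 64)^2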